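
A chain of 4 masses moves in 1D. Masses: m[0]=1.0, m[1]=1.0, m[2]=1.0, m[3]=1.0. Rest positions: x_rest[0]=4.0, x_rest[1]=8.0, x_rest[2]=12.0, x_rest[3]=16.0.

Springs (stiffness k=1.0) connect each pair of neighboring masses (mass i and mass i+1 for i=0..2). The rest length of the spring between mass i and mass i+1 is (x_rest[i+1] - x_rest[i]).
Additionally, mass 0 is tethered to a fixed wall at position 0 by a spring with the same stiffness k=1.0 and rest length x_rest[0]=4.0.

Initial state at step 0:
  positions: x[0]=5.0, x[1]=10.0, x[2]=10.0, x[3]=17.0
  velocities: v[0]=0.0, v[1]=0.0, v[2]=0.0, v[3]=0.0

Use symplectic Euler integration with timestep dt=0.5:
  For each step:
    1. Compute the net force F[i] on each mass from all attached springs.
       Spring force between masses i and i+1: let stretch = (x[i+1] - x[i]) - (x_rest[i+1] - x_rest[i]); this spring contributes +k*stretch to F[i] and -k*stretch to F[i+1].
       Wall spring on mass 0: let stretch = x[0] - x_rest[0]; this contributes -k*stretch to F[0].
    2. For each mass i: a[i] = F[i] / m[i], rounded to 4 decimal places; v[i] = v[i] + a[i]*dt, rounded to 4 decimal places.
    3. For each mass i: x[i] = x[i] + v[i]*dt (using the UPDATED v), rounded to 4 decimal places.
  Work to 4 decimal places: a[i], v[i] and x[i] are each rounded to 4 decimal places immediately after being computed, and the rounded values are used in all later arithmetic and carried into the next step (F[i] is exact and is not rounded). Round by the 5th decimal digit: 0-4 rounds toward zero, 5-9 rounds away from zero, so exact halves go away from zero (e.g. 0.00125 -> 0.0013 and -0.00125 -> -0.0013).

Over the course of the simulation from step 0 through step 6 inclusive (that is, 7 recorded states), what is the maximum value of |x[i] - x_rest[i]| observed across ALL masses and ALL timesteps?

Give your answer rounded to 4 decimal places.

Answer: 2.7344

Derivation:
Step 0: x=[5.0000 10.0000 10.0000 17.0000] v=[0.0000 0.0000 0.0000 0.0000]
Step 1: x=[5.0000 8.7500 11.7500 16.2500] v=[0.0000 -2.5000 3.5000 -1.5000]
Step 2: x=[4.6875 7.3125 13.8750 15.3750] v=[-0.6250 -2.8750 4.2500 -1.7500]
Step 3: x=[3.8594 6.8594 14.7344 15.1250] v=[-1.6563 -0.9063 1.7188 -0.5000]
Step 4: x=[2.8164 7.6250 13.7227 15.7774] v=[-2.0860 1.5312 -2.0234 1.3047]
Step 5: x=[2.2715 8.7129 11.7003 16.9161] v=[-1.0899 2.1758 -4.0449 2.2774]
Step 6: x=[2.7691 8.9373 10.2350 17.7509] v=[0.9951 0.4488 -2.9307 1.6695]
Max displacement = 2.7344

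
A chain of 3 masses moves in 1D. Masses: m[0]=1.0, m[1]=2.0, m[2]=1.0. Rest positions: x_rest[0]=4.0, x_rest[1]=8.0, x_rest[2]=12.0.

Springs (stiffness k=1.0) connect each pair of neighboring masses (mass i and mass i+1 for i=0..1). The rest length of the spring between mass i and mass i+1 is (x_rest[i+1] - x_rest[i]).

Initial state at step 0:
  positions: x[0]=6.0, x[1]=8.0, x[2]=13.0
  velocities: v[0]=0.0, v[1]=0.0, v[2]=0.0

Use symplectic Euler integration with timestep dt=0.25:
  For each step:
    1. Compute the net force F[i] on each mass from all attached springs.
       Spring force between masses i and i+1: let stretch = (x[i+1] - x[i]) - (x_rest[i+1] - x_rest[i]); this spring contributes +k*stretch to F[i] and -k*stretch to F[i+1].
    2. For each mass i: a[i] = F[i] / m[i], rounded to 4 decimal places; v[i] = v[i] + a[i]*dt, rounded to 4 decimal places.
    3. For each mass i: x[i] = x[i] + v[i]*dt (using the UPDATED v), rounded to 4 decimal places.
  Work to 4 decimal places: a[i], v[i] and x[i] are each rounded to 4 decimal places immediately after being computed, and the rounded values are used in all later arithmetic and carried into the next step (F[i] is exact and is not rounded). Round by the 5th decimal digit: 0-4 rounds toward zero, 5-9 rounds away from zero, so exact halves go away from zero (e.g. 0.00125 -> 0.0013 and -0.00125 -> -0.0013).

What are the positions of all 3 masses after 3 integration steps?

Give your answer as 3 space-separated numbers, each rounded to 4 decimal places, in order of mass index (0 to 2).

Answer: 5.3168 8.5054 12.6725

Derivation:
Step 0: x=[6.0000 8.0000 13.0000] v=[0.0000 0.0000 0.0000]
Step 1: x=[5.8750 8.0938 12.9375] v=[-0.5000 0.3750 -0.2500]
Step 2: x=[5.6387 8.2696 12.8223] v=[-0.9453 0.7031 -0.4609]
Step 3: x=[5.3168 8.5054 12.6725] v=[-1.2876 0.9433 -0.5991]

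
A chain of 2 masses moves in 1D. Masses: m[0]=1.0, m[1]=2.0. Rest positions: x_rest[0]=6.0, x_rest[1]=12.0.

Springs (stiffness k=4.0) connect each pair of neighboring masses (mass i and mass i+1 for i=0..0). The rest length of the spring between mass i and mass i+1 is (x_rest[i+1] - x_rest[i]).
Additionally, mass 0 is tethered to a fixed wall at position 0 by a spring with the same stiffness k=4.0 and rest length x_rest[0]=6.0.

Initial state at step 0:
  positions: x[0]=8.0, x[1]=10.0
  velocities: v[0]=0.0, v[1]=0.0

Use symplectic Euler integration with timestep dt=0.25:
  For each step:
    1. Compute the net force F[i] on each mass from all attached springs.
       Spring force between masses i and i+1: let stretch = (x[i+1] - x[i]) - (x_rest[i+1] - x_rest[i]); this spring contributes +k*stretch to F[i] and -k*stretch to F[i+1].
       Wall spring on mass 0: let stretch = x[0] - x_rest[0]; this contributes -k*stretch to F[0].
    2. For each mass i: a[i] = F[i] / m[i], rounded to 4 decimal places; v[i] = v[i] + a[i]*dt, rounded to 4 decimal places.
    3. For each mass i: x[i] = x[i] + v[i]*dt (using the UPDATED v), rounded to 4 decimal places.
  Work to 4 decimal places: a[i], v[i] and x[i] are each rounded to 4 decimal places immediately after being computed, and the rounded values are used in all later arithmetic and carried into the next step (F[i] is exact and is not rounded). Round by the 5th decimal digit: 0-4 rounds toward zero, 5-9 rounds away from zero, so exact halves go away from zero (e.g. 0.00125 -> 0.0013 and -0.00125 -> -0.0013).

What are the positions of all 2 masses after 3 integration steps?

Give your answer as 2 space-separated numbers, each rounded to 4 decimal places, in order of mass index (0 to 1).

Step 0: x=[8.0000 10.0000] v=[0.0000 0.0000]
Step 1: x=[6.5000 10.5000] v=[-6.0000 2.0000]
Step 2: x=[4.3750 11.2500] v=[-8.5000 3.0000]
Step 3: x=[2.8750 11.8906] v=[-6.0000 2.5625]

Answer: 2.8750 11.8906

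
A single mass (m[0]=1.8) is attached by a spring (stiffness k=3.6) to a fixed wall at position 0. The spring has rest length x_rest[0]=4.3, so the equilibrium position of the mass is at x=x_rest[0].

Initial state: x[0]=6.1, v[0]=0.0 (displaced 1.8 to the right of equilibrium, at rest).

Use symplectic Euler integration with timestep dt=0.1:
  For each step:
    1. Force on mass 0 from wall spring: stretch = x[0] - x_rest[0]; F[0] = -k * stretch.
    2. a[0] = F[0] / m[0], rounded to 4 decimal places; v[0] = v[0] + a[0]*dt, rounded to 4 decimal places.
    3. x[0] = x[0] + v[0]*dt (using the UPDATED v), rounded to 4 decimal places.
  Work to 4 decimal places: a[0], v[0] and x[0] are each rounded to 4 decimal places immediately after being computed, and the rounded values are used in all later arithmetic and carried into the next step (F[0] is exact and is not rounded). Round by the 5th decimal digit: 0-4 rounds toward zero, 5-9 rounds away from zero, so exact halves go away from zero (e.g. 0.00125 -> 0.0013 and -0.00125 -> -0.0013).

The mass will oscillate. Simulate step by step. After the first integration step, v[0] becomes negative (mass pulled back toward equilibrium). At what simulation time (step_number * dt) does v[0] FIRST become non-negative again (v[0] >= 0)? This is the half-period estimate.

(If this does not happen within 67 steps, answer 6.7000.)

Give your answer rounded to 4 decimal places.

Answer: 2.3000

Derivation:
Step 0: x=[6.1000] v=[0.0000]
Step 1: x=[6.0640] v=[-0.3600]
Step 2: x=[5.9927] v=[-0.7128]
Step 3: x=[5.8876] v=[-1.0513]
Step 4: x=[5.7507] v=[-1.3688]
Step 5: x=[5.5848] v=[-1.6589]
Step 6: x=[5.3932] v=[-1.9159]
Step 7: x=[5.1798] v=[-2.1345]
Step 8: x=[4.9488] v=[-2.3105]
Step 9: x=[4.7048] v=[-2.4403]
Step 10: x=[4.4527] v=[-2.5213]
Step 11: x=[4.1975] v=[-2.5518]
Step 12: x=[3.9444] v=[-2.5313]
Step 13: x=[3.6984] v=[-2.4602]
Step 14: x=[3.4644] v=[-2.3399]
Step 15: x=[3.2471] v=[-2.1728]
Step 16: x=[3.0509] v=[-1.9622]
Step 17: x=[2.8797] v=[-1.7124]
Step 18: x=[2.7369] v=[-1.4283]
Step 19: x=[2.6253] v=[-1.1157]
Step 20: x=[2.5472] v=[-0.7808]
Step 21: x=[2.5042] v=[-0.4302]
Step 22: x=[2.4971] v=[-0.0710]
Step 23: x=[2.5261] v=[0.2896]
First v>=0 after going negative at step 23, time=2.3000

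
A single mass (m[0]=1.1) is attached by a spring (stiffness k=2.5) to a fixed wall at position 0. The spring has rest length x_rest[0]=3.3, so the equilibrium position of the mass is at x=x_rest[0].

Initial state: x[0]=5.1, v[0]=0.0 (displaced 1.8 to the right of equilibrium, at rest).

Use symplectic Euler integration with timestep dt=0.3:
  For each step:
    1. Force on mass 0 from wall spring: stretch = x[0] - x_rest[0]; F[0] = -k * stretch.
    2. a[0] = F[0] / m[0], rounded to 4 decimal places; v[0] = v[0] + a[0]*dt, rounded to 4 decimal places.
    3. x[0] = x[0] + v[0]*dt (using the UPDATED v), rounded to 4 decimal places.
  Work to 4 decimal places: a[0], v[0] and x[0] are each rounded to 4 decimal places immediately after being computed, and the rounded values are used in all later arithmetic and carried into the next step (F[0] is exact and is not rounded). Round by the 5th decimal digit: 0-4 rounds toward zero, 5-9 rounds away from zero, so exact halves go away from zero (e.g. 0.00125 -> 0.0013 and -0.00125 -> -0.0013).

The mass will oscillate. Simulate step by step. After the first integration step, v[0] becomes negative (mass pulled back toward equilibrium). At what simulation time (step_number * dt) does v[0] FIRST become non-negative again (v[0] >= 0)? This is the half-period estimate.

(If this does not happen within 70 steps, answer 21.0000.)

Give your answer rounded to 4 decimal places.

Step 0: x=[5.1000] v=[0.0000]
Step 1: x=[4.7318] v=[-1.2273]
Step 2: x=[4.0708] v=[-2.2035]
Step 3: x=[3.2521] v=[-2.7290]
Step 4: x=[2.4432] v=[-2.6963]
Step 5: x=[1.8096] v=[-2.1121]
Step 6: x=[1.4808] v=[-1.0959]
Step 7: x=[1.5242] v=[0.1445]
First v>=0 after going negative at step 7, time=2.1000

Answer: 2.1000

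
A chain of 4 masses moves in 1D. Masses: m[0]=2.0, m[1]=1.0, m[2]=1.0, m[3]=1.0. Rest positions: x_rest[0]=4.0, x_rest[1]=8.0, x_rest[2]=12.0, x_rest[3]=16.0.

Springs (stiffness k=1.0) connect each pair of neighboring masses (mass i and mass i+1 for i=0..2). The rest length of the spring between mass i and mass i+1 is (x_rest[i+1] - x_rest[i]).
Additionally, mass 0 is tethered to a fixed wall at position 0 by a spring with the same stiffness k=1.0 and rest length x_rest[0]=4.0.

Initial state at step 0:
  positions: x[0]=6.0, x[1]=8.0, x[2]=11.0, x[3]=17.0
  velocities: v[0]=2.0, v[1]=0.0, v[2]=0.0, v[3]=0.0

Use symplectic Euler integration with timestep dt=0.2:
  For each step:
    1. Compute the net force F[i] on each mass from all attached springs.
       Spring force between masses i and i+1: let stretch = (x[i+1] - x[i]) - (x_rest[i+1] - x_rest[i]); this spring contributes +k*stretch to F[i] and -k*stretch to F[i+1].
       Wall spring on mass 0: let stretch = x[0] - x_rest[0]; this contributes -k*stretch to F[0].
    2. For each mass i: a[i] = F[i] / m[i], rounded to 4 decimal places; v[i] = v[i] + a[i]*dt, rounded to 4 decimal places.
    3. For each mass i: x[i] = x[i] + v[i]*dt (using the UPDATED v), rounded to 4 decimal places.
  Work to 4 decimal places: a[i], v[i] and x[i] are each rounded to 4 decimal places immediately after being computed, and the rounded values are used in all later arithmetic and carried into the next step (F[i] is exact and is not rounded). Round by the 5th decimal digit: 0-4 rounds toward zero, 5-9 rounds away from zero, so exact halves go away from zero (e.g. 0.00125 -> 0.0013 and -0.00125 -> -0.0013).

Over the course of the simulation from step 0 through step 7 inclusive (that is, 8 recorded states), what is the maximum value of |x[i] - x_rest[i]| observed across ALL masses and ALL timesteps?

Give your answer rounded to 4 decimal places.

Answer: 2.7044

Derivation:
Step 0: x=[6.0000 8.0000 11.0000 17.0000] v=[2.0000 0.0000 0.0000 0.0000]
Step 1: x=[6.3200 8.0400 11.1200 16.9200] v=[1.6000 0.2000 0.6000 -0.4000]
Step 2: x=[6.5480 8.1344 11.3488 16.7680] v=[1.1400 0.4720 1.1440 -0.7600]
Step 3: x=[6.6768 8.2939 11.6658 16.5592] v=[0.6438 0.7976 1.5850 -1.0438]
Step 4: x=[6.7044 8.5236 12.0437 16.3147] v=[0.1378 1.1486 1.8893 -1.2225]
Step 5: x=[6.6343 8.8214 12.4516 16.0594] v=[-0.3507 1.4888 2.0395 -1.2767]
Step 6: x=[6.4752 9.1769 12.8586 15.8197] v=[-0.7954 1.7774 2.0350 -1.1983]
Step 7: x=[6.2406 9.5716 13.2368 15.6216] v=[-1.1728 1.9734 1.8909 -0.9905]
Max displacement = 2.7044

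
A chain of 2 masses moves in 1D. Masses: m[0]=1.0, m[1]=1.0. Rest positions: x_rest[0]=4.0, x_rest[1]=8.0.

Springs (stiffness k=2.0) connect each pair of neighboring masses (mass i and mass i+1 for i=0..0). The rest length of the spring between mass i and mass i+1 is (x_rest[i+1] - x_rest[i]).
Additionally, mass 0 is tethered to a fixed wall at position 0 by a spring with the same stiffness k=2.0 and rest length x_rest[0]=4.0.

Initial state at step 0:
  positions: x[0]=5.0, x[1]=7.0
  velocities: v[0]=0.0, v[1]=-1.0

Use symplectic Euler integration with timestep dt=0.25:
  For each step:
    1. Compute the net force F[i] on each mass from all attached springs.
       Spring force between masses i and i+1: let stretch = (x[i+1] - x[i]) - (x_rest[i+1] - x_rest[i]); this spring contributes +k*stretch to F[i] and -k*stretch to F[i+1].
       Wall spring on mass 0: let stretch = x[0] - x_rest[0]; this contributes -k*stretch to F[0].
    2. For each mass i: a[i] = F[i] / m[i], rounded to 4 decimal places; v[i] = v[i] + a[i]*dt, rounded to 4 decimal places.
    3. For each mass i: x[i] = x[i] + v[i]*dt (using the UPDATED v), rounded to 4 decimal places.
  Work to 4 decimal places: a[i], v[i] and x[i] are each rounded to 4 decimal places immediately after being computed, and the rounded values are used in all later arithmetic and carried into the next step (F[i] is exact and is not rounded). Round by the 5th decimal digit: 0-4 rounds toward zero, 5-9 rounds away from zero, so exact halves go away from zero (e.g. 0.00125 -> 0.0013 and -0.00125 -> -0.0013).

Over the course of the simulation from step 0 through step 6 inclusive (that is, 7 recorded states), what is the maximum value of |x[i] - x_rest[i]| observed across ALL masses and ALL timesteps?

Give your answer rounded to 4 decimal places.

Step 0: x=[5.0000 7.0000] v=[0.0000 -1.0000]
Step 1: x=[4.6250 7.0000] v=[-1.5000 0.0000]
Step 2: x=[3.9688 7.2031] v=[-2.6250 0.8125]
Step 3: x=[3.2207 7.5020] v=[-2.9923 1.1954]
Step 4: x=[2.6052 7.7657] v=[-2.4620 1.0548]
Step 5: x=[2.3091 7.8844] v=[-1.1844 0.4746]
Step 6: x=[2.4213 7.8061] v=[0.4487 -0.3131]
Max displacement = 1.6909

Answer: 1.6909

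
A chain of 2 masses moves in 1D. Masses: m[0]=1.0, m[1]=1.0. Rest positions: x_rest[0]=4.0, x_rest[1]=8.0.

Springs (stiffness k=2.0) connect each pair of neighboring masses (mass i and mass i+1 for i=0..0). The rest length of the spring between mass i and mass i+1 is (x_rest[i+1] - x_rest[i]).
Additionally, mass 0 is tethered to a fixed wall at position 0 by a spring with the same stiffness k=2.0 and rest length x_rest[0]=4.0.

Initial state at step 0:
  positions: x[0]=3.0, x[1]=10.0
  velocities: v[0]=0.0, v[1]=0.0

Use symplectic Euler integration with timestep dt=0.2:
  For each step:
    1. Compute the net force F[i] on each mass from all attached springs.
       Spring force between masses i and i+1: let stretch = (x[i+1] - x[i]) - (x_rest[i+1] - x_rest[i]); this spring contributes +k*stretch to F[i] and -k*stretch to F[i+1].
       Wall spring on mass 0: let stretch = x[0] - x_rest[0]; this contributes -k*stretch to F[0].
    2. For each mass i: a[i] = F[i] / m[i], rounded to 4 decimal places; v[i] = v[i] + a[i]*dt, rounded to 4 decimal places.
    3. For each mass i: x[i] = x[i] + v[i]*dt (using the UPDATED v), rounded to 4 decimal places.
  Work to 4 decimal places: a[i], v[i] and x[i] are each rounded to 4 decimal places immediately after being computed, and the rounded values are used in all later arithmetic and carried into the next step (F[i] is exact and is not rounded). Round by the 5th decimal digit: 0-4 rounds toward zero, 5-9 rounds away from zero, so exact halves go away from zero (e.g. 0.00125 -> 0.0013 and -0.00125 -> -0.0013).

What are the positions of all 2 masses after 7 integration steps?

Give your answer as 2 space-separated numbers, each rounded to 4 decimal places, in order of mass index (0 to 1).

Step 0: x=[3.0000 10.0000] v=[0.0000 0.0000]
Step 1: x=[3.3200 9.7600] v=[1.6000 -1.2000]
Step 2: x=[3.8896 9.3248] v=[2.8480 -2.1760]
Step 3: x=[4.5828 8.7748] v=[3.4662 -2.7501]
Step 4: x=[5.2448 8.2094] v=[3.3099 -2.8269]
Step 5: x=[5.7244 7.7269] v=[2.3978 -2.4127]
Step 6: x=[5.9062 7.4042] v=[0.9090 -1.6137]
Step 7: x=[5.7353 7.2816] v=[-0.8543 -0.6129]

Answer: 5.7353 7.2816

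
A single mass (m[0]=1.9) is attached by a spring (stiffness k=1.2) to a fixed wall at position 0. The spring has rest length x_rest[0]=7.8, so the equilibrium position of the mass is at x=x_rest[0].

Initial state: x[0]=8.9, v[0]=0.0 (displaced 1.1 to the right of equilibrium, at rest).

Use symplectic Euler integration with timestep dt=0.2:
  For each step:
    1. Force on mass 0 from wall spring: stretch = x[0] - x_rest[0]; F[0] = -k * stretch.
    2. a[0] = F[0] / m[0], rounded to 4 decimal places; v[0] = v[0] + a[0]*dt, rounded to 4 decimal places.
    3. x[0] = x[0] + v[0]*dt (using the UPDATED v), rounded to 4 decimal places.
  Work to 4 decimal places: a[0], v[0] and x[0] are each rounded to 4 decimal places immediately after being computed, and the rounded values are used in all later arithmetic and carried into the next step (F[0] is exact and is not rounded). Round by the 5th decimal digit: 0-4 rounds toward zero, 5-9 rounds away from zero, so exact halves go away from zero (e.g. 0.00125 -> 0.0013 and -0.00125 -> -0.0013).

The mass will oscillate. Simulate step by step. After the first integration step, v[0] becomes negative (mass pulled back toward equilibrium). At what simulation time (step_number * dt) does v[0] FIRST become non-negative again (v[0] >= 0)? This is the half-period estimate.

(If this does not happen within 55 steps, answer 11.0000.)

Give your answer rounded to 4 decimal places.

Answer: 4.0000

Derivation:
Step 0: x=[8.9000] v=[0.0000]
Step 1: x=[8.8722] v=[-0.1389]
Step 2: x=[8.8173] v=[-0.2743]
Step 3: x=[8.7367] v=[-0.4028]
Step 4: x=[8.6325] v=[-0.5211]
Step 5: x=[8.5072] v=[-0.6263]
Step 6: x=[8.3641] v=[-0.7156]
Step 7: x=[8.2067] v=[-0.7869]
Step 8: x=[8.0390] v=[-0.8383]
Step 9: x=[7.8653] v=[-0.8685]
Step 10: x=[7.6900] v=[-0.8767]
Step 11: x=[7.5174] v=[-0.8628]
Step 12: x=[7.3520] v=[-0.8271]
Step 13: x=[7.1979] v=[-0.7705]
Step 14: x=[7.0590] v=[-0.6944]
Step 15: x=[6.9388] v=[-0.6008]
Step 16: x=[6.8404] v=[-0.4920]
Step 17: x=[6.7662] v=[-0.3708]
Step 18: x=[6.7182] v=[-0.2402]
Step 19: x=[6.6975] v=[-0.1036]
Step 20: x=[6.7046] v=[0.0357]
First v>=0 after going negative at step 20, time=4.0000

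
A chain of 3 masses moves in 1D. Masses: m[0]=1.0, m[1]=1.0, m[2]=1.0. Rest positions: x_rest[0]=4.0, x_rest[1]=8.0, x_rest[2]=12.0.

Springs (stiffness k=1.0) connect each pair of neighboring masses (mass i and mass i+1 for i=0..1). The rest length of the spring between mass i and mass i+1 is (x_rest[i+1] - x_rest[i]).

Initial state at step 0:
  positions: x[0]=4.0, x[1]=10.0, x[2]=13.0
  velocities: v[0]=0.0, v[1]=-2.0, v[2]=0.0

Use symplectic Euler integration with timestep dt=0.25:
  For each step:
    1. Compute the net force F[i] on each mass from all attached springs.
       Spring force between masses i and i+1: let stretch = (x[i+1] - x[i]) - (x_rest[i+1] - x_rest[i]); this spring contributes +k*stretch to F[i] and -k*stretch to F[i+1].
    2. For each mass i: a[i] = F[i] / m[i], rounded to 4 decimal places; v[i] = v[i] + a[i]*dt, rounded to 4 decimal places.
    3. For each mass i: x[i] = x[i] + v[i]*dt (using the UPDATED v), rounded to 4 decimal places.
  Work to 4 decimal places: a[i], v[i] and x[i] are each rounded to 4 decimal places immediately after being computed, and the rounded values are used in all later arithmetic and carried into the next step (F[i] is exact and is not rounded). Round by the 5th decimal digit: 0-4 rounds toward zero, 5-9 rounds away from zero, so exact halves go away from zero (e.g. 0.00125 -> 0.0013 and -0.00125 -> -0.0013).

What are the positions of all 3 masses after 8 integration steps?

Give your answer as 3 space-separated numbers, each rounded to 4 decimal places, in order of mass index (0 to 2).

Step 0: x=[4.0000 10.0000 13.0000] v=[0.0000 -2.0000 0.0000]
Step 1: x=[4.1250 9.3125 13.0625] v=[0.5000 -2.7500 0.2500]
Step 2: x=[4.3242 8.5352 13.1406] v=[0.7969 -3.1094 0.3125]
Step 3: x=[4.5366 7.7825 13.1809] v=[0.8497 -3.0108 0.1612]
Step 4: x=[4.7019 7.1643 13.1338] v=[0.6612 -2.4727 -0.1884]
Step 5: x=[4.7711 6.7653 12.9636] v=[0.2768 -1.5959 -0.6808]
Step 6: x=[4.7149 6.6291 12.6560] v=[-0.2247 -0.5449 -1.2304]
Step 7: x=[4.5284 6.7499 12.2217] v=[-0.7462 0.4833 -1.7371]
Step 8: x=[4.2307 7.0739 11.6954] v=[-1.1908 1.2959 -2.1051]

Answer: 4.2307 7.0739 11.6954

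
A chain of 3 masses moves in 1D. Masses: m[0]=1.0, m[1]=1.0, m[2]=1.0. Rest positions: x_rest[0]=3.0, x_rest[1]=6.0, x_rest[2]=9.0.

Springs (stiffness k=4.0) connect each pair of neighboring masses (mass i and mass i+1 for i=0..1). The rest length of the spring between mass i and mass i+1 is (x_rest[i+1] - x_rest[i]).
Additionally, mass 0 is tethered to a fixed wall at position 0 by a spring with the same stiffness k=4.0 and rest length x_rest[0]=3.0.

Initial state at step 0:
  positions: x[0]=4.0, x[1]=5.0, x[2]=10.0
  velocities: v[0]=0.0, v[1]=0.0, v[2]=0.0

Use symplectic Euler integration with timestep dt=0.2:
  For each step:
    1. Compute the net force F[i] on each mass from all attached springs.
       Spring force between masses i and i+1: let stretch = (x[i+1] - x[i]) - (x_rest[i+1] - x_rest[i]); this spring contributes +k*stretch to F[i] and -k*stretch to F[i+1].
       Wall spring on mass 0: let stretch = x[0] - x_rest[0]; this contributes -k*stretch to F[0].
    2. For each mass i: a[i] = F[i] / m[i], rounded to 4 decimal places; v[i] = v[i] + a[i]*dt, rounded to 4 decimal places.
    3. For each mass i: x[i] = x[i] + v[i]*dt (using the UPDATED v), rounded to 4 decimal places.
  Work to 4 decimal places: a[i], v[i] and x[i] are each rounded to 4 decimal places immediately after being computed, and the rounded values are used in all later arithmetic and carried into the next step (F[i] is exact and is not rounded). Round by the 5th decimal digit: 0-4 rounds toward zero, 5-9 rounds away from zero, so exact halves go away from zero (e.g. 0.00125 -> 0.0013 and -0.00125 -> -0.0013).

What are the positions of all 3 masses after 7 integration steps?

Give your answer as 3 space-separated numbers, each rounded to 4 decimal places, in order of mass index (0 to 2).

Step 0: x=[4.0000 5.0000 10.0000] v=[0.0000 0.0000 0.0000]
Step 1: x=[3.5200 5.6400 9.6800] v=[-2.4000 3.2000 -1.6000]
Step 2: x=[2.8160 6.5872 9.1936] v=[-3.5200 4.7360 -2.4320]
Step 3: x=[2.2648 7.3480 8.7702] v=[-2.7558 3.8042 -2.1171]
Step 4: x=[2.1646 7.5231 8.5992] v=[-0.5011 0.8754 -0.8549]
Step 5: x=[2.5754 7.0130 8.7360] v=[2.0540 -2.5505 0.6842]
Step 6: x=[3.2842 6.0686 9.0772] v=[3.5438 -4.7222 1.7058]
Step 7: x=[3.9130 5.1600 9.4170] v=[3.1440 -4.5428 1.6989]

Answer: 3.9130 5.1600 9.4170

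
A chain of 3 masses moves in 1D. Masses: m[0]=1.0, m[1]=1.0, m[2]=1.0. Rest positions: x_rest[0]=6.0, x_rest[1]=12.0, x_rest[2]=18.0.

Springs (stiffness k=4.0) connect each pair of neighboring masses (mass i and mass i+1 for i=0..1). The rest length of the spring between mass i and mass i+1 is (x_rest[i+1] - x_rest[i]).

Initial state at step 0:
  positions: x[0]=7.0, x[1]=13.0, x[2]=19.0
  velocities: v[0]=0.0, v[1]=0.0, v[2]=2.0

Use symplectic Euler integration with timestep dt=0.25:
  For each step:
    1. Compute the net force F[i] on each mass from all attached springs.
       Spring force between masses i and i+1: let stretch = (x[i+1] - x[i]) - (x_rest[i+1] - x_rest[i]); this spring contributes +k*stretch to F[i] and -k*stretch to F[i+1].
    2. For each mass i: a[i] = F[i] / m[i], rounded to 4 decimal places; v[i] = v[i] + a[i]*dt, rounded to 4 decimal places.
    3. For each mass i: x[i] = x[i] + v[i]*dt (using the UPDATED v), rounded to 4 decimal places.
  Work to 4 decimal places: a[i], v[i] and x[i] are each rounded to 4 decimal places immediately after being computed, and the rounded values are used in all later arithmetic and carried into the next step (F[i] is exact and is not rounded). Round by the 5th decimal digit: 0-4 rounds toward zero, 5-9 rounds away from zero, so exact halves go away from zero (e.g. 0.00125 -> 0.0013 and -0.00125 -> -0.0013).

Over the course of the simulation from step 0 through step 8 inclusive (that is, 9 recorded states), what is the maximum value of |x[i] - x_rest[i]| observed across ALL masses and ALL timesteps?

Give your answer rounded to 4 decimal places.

Step 0: x=[7.0000 13.0000 19.0000] v=[0.0000 0.0000 2.0000]
Step 1: x=[7.0000 13.0000 19.5000] v=[0.0000 0.0000 2.0000]
Step 2: x=[7.0000 13.1250 19.8750] v=[0.0000 0.5000 1.5000]
Step 3: x=[7.0313 13.4063 20.0625] v=[0.1250 1.1250 0.7500]
Step 4: x=[7.1563 13.7579 20.0860] v=[0.5000 1.4062 0.0938]
Step 5: x=[7.4317 14.0411 20.0274] v=[1.1016 1.1327 -0.2343]
Step 6: x=[7.8595 14.1685 19.9723] v=[1.7110 0.5096 -0.2206]
Step 7: x=[8.3645 14.1696 19.9662] v=[2.0200 0.0044 -0.0244]
Step 8: x=[8.8208 14.1686 20.0110] v=[1.8251 -0.0041 0.1790]
Max displacement = 2.8208

Answer: 2.8208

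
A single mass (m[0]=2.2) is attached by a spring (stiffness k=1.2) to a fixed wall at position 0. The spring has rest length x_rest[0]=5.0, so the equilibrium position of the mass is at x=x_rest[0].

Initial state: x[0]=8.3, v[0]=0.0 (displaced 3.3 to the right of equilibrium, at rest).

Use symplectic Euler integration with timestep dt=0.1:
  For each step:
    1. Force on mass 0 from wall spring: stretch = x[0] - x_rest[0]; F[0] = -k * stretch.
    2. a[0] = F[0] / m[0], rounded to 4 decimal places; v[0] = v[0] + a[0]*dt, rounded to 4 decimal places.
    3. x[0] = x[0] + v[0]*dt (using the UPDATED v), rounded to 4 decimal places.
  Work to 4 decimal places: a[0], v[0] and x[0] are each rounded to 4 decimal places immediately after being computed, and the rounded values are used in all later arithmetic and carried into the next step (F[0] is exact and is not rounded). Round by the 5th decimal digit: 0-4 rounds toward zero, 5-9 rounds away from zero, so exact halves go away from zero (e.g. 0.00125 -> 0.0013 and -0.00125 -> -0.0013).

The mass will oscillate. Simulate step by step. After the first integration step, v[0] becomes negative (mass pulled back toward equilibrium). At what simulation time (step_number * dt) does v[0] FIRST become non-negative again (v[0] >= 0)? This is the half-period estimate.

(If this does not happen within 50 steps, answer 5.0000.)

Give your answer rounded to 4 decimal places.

Answer: 4.3000

Derivation:
Step 0: x=[8.3000] v=[0.0000]
Step 1: x=[8.2820] v=[-0.1800]
Step 2: x=[8.2461] v=[-0.3590]
Step 3: x=[8.1925] v=[-0.5361]
Step 4: x=[8.1215] v=[-0.7102]
Step 5: x=[8.0335] v=[-0.8805]
Step 6: x=[7.9289] v=[-1.0460]
Step 7: x=[7.8083] v=[-1.2058]
Step 8: x=[7.6724] v=[-1.3590]
Step 9: x=[7.5219] v=[-1.5048]
Step 10: x=[7.3577] v=[-1.6424]
Step 11: x=[7.1806] v=[-1.7710]
Step 12: x=[6.9916] v=[-1.8899]
Step 13: x=[6.7918] v=[-1.9985]
Step 14: x=[6.5822] v=[-2.0962]
Step 15: x=[6.3640] v=[-2.1825]
Step 16: x=[6.1383] v=[-2.2569]
Step 17: x=[5.9064] v=[-2.3190]
Step 18: x=[5.6696] v=[-2.3684]
Step 19: x=[5.4291] v=[-2.4049]
Step 20: x=[5.1863] v=[-2.4283]
Step 21: x=[4.9425] v=[-2.4385]
Step 22: x=[4.6990] v=[-2.4354]
Step 23: x=[4.4571] v=[-2.4190]
Step 24: x=[4.2182] v=[-2.3894]
Step 25: x=[3.9835] v=[-2.3468]
Step 26: x=[3.7544] v=[-2.2914]
Step 27: x=[3.5321] v=[-2.2235]
Step 28: x=[3.3178] v=[-2.1434]
Step 29: x=[3.1126] v=[-2.0516]
Step 30: x=[2.9177] v=[-1.9487]
Step 31: x=[2.7342] v=[-1.8351]
Step 32: x=[2.5631] v=[-1.7115]
Step 33: x=[2.4052] v=[-1.5786]
Step 34: x=[2.2615] v=[-1.4371]
Step 35: x=[2.1327] v=[-1.2877]
Step 36: x=[2.0196] v=[-1.1313]
Step 37: x=[1.9227] v=[-0.9687]
Step 38: x=[1.8426] v=[-0.8009]
Step 39: x=[1.7797] v=[-0.6287]
Step 40: x=[1.7344] v=[-0.4531]
Step 41: x=[1.7069] v=[-0.2750]
Step 42: x=[1.6974] v=[-0.0954]
Step 43: x=[1.7059] v=[0.0847]
First v>=0 after going negative at step 43, time=4.3000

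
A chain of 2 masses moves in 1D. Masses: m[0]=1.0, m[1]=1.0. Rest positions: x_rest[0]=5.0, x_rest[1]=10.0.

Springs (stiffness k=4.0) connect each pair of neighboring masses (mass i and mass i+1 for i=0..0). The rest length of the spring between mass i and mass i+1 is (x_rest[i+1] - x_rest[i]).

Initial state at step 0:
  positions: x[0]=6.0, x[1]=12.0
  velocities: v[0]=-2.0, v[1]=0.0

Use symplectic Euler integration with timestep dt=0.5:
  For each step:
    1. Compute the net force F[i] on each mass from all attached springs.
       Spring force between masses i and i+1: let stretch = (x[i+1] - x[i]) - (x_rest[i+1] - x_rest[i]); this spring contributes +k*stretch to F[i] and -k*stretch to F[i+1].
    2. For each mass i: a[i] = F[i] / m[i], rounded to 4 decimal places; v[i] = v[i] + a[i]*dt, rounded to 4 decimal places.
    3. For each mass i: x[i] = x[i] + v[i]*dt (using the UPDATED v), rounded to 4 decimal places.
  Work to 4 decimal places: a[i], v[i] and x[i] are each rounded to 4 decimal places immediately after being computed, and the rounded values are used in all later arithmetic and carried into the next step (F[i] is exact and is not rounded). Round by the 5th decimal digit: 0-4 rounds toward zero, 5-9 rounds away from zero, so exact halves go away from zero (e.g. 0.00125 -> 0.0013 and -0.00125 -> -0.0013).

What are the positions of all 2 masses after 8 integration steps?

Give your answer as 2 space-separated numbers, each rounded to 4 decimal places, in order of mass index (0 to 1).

Answer: 2.0000 8.0000

Derivation:
Step 0: x=[6.0000 12.0000] v=[-2.0000 0.0000]
Step 1: x=[6.0000 11.0000] v=[0.0000 -2.0000]
Step 2: x=[6.0000 10.0000] v=[0.0000 -2.0000]
Step 3: x=[5.0000 10.0000] v=[-2.0000 0.0000]
Step 4: x=[4.0000 10.0000] v=[-2.0000 0.0000]
Step 5: x=[4.0000 9.0000] v=[0.0000 -2.0000]
Step 6: x=[4.0000 8.0000] v=[0.0000 -2.0000]
Step 7: x=[3.0000 8.0000] v=[-2.0000 0.0000]
Step 8: x=[2.0000 8.0000] v=[-2.0000 0.0000]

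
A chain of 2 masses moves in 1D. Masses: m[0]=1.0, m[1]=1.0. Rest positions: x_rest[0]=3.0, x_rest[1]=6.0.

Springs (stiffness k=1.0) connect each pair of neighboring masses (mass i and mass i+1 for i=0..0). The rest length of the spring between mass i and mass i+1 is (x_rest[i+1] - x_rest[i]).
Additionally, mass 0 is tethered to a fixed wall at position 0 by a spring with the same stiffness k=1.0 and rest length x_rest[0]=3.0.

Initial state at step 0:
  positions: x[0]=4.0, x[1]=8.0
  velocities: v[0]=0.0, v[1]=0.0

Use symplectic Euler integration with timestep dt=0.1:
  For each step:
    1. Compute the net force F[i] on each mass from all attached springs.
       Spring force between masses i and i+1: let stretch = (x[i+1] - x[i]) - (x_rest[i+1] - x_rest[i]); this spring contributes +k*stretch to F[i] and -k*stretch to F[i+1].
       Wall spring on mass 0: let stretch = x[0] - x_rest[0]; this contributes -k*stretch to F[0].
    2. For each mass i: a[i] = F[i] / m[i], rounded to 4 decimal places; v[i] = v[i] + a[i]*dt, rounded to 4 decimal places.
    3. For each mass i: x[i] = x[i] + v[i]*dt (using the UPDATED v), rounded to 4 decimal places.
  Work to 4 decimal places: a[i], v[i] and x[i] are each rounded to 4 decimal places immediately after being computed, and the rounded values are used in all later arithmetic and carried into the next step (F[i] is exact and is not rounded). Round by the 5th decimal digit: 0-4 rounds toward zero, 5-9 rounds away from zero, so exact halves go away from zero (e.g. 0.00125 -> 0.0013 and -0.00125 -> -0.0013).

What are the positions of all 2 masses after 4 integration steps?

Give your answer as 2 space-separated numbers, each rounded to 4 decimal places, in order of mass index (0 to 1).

Step 0: x=[4.0000 8.0000] v=[0.0000 0.0000]
Step 1: x=[4.0000 7.9900] v=[0.0000 -0.1000]
Step 2: x=[3.9999 7.9701] v=[-0.0010 -0.1990]
Step 3: x=[3.9995 7.9405] v=[-0.0040 -0.2960]
Step 4: x=[3.9985 7.9015] v=[-0.0099 -0.3901]

Answer: 3.9985 7.9015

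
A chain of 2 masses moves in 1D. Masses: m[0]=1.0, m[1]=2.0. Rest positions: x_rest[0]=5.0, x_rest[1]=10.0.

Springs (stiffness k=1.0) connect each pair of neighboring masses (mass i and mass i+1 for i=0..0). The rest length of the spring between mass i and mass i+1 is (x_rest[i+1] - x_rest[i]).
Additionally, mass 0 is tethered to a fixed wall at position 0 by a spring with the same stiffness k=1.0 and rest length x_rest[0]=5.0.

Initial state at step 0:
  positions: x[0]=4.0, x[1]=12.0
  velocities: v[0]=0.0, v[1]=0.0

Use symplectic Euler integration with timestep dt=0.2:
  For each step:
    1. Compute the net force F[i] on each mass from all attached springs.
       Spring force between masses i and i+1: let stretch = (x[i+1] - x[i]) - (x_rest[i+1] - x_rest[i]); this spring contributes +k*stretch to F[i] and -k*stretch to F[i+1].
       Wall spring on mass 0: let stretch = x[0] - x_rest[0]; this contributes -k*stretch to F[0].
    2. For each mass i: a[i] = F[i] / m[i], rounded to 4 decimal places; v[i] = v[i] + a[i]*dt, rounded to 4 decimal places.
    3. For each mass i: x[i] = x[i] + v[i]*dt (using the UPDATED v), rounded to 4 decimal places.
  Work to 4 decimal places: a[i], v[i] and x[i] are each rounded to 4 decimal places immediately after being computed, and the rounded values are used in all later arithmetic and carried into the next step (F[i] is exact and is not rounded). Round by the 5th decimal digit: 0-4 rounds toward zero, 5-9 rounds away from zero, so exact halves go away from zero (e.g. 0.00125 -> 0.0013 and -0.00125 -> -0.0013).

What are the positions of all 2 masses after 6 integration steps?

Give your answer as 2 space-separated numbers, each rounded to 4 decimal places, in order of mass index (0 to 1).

Answer: 6.4073 11.0166

Derivation:
Step 0: x=[4.0000 12.0000] v=[0.0000 0.0000]
Step 1: x=[4.1600 11.9400] v=[0.8000 -0.3000]
Step 2: x=[4.4648 11.8244] v=[1.5240 -0.5780]
Step 3: x=[4.8854 11.6616] v=[2.1030 -0.8140]
Step 4: x=[5.3816 11.4633] v=[2.4812 -0.9916]
Step 5: x=[5.9058 11.2433] v=[2.6212 -1.0998]
Step 6: x=[6.4073 11.0166] v=[2.5075 -1.1336]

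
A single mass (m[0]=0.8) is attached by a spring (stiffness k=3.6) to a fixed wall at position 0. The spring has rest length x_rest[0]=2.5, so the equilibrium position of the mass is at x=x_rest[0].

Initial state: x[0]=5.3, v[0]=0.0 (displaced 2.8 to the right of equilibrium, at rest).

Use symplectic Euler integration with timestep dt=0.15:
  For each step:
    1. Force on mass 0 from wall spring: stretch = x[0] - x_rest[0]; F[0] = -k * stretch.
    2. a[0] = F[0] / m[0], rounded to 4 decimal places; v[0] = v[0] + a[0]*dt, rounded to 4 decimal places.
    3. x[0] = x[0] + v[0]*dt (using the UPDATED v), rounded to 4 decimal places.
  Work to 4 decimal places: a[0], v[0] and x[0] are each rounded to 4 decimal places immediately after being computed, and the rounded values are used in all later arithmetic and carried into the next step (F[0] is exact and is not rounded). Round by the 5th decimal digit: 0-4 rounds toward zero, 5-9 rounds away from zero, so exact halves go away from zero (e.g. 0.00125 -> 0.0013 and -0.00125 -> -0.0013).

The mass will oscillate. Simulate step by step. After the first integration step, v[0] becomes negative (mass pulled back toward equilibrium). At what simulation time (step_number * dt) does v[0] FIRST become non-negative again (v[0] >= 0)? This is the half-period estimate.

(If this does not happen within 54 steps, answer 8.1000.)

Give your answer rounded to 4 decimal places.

Step 0: x=[5.3000] v=[0.0000]
Step 1: x=[5.0165] v=[-1.8900]
Step 2: x=[4.4782] v=[-3.5886]
Step 3: x=[3.7396] v=[-4.9239]
Step 4: x=[2.8755] v=[-5.7606]
Step 5: x=[1.9734] v=[-6.0141]
Step 6: x=[1.1246] v=[-5.6586]
Step 7: x=[0.4151] v=[-4.7302]
Step 8: x=[-0.0833] v=[-3.3229]
Step 9: x=[-0.3202] v=[-1.5792]
Step 10: x=[-0.2715] v=[0.3244]
First v>=0 after going negative at step 10, time=1.5000

Answer: 1.5000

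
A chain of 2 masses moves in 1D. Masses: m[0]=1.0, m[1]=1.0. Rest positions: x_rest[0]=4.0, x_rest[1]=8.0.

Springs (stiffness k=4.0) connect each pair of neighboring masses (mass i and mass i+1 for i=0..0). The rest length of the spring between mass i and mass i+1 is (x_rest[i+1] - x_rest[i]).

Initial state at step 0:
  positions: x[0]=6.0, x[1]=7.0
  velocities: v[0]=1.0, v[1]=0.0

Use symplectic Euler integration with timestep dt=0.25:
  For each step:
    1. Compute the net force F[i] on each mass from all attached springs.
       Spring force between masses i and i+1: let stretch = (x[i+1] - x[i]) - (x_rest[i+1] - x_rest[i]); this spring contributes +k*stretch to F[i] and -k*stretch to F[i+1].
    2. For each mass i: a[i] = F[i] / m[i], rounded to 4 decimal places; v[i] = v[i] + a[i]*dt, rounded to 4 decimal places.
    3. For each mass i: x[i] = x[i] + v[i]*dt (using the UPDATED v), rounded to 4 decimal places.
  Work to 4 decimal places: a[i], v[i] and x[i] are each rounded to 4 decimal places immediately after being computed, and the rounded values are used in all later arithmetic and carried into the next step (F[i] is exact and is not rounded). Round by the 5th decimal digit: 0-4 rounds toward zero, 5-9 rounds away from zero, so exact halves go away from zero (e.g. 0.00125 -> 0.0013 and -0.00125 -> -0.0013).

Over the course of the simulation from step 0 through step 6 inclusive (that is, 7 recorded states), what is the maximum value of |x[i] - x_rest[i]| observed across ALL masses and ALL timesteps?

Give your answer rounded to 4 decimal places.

Answer: 2.5469

Derivation:
Step 0: x=[6.0000 7.0000] v=[1.0000 0.0000]
Step 1: x=[5.5000 7.7500] v=[-2.0000 3.0000]
Step 2: x=[4.5625 8.9375] v=[-3.7500 4.7500]
Step 3: x=[3.7188 10.0313] v=[-3.3750 4.3750]
Step 4: x=[3.4532 10.5469] v=[-1.0625 2.0625]
Step 5: x=[3.9610 10.2891] v=[2.0312 -1.0312]
Step 6: x=[5.0508 9.4493] v=[4.3593 -3.3593]
Max displacement = 2.5469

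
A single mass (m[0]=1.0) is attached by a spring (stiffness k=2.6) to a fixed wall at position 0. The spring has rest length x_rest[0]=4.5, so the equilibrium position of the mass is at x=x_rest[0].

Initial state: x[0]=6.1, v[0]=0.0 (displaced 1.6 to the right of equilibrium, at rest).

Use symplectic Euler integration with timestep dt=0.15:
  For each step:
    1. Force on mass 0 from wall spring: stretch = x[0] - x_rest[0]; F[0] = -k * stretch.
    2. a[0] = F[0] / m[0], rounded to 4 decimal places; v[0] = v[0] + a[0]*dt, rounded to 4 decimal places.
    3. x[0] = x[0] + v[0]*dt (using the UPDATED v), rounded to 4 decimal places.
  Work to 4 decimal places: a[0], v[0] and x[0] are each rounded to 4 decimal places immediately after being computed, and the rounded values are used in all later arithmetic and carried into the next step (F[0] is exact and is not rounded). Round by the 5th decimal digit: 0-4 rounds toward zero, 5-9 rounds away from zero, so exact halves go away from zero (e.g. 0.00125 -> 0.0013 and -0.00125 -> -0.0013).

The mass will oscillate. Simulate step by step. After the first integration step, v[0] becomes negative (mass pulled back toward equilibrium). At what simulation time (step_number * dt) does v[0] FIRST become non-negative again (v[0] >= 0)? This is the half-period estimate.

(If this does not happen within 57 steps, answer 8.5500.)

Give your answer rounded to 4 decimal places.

Answer: 1.9500

Derivation:
Step 0: x=[6.1000] v=[0.0000]
Step 1: x=[6.0064] v=[-0.6240]
Step 2: x=[5.8247] v=[-1.2115]
Step 3: x=[5.5655] v=[-1.7281]
Step 4: x=[5.2440] v=[-2.1436]
Step 5: x=[4.8789] v=[-2.4338]
Step 6: x=[4.4917] v=[-2.5816]
Step 7: x=[4.1049] v=[-2.5784]
Step 8: x=[3.7413] v=[-2.4243]
Step 9: x=[3.4220] v=[-2.1284]
Step 10: x=[3.1658] v=[-1.7080]
Step 11: x=[2.9876] v=[-1.1877]
Step 12: x=[2.8979] v=[-0.5979]
Step 13: x=[2.9019] v=[0.0269]
First v>=0 after going negative at step 13, time=1.9500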